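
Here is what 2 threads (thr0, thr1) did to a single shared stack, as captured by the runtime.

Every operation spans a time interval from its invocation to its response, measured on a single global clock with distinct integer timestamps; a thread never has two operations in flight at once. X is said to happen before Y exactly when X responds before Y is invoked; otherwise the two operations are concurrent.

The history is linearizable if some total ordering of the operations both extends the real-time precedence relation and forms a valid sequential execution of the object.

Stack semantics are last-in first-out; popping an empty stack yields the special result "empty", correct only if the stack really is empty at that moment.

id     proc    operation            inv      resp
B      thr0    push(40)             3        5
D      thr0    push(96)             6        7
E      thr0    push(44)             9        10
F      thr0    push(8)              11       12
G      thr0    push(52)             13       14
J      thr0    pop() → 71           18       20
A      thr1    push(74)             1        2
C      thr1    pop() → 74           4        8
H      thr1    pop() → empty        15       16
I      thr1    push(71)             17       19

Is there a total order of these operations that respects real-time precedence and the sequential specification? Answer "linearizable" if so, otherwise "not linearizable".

prefix check: 1..15 passes, 1..16 fails once H's time-16 response joins
every one of the 3 real-time-consistent orders over 8 completed stack ops fails the sequential spec
take A, B, C, D, E, F, G, H: step 3 already fails, because C pop() → 74 cannot occur there
take A, B, D, C, E, F, G, H: step 4 already fails, because C pop() → 74 cannot occur there

not linearizable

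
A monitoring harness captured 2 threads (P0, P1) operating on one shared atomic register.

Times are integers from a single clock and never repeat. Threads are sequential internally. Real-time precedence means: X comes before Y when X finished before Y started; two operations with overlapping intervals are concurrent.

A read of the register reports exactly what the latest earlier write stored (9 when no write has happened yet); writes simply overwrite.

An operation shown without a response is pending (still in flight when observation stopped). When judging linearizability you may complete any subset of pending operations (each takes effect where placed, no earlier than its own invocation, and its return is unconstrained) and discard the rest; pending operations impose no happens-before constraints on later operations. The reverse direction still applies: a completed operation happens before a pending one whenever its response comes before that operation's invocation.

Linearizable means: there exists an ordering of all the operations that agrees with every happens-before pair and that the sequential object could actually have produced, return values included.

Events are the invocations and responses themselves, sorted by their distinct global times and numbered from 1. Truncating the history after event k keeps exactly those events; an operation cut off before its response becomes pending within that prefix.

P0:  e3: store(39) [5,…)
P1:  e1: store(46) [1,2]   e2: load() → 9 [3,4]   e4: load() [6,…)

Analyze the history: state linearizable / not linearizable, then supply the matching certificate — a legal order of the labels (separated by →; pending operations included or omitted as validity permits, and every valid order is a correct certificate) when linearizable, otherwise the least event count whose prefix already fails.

not linearizable — minimal violating prefix: 4 events

already the first 4 events (up to e2's response at time 4) admit no linearization; the first 3 still do
a single order respects real time; the 2 completed atomic register operations fail replay along it
e.g. e1, e2: illegal at step 2, since e2 load() → 9 cannot apply there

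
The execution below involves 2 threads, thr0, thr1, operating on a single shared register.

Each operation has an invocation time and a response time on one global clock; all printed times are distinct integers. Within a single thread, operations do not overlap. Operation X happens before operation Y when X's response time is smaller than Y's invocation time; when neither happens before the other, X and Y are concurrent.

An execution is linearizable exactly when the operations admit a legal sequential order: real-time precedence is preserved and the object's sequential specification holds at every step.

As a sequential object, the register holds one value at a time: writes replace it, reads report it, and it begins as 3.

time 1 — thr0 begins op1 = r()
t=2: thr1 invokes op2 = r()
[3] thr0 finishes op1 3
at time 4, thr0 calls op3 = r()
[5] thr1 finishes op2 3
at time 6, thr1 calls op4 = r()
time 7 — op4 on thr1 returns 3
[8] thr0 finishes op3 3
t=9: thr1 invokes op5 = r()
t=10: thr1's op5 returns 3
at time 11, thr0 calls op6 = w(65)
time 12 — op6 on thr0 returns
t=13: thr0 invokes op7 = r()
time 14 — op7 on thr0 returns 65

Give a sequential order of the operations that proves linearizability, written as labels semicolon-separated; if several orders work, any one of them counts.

step 1: op1 r() → 3 — value 3
step 2: op2 r() → 3 — value 3
step 3: op3 r() → 3 — value 3
step 4: op4 r() → 3 — value 3
step 5: op5 r() → 3 — value 3
step 6: op6 w(65) — value 65
step 7: op7 r() → 65 — value 65

op1; op2; op3; op4; op5; op6; op7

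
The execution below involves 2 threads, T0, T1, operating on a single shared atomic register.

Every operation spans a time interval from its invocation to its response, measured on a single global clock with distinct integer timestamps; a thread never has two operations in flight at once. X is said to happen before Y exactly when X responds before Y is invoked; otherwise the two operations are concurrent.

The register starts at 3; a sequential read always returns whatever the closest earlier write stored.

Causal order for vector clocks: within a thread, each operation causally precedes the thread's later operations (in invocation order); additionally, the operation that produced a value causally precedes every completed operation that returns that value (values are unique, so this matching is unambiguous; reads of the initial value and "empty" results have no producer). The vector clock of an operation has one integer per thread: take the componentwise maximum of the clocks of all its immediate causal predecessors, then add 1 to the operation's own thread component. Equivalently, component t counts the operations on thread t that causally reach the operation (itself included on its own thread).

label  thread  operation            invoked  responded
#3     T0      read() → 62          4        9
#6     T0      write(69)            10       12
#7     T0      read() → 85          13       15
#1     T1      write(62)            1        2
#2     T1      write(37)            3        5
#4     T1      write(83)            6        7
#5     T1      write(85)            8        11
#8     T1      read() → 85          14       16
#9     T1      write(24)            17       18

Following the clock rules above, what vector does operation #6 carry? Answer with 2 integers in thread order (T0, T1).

VC(#1, invoked at 1): no causal predecessors; +1 on T1 → (0, 1)
merge at #2 (invoked 3): VC(#1)=(0, 1), own-thread bump on T1 → (0, 2)
merge at #3 (invoked 4): VC(#1)=(0, 1), own-thread bump on T0 → (1, 1)
merge at #4 (invoked 6): VC(#2)=(0, 2), own-thread bump on T1 → (0, 3)
merge at #6 (invoked 10): VC(#3)=(1, 1), own-thread bump on T0 → (2, 1)
merge at #5 (invoked 8): VC(#4)=(0, 3), own-thread bump on T1 → (0, 4)
merge at #8 (invoked 14): VC(#5)=(0, 4), own-thread bump on T1 → (0, 5)
merge at #9 (invoked 17): VC(#8)=(0, 5), own-thread bump on T1 → (0, 6)
merge at #7 (invoked 13): VC(#5)=(0, 4), VC(#6)=(2, 1), own-thread bump on T0 → (3, 4)
target: VC(#6) = (2, 1)

(2, 1)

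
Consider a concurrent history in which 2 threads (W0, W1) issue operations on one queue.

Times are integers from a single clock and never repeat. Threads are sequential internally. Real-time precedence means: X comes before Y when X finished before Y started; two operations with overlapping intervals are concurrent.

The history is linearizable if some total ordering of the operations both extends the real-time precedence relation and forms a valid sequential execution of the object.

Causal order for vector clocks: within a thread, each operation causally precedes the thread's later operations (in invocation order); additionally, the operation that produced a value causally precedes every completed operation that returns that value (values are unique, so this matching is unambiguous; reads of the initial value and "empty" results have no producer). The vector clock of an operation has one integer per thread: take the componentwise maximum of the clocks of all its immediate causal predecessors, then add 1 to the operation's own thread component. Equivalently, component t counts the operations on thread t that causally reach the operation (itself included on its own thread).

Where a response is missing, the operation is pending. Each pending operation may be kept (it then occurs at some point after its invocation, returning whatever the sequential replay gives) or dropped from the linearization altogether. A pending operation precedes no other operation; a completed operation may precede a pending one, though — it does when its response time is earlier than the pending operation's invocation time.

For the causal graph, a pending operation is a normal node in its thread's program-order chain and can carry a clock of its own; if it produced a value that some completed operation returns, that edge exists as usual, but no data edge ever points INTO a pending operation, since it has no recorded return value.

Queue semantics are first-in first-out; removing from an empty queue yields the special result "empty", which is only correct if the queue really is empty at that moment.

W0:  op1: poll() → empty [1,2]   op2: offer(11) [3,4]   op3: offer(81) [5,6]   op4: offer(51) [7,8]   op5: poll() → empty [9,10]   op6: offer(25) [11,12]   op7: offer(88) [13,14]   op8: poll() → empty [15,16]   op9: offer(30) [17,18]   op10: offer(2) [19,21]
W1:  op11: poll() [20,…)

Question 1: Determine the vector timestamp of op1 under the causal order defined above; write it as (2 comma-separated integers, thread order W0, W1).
Answer: (1, 0)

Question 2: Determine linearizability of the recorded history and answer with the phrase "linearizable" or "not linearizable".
not linearizable

already the first 10 events (up to op5's response at time 10) admit no linearization; the first 9 still do
exactly one order of the 5 completed ops respects real time; the queue replay fails
one such order, op1, op2, op3, op4, op5, breaks at step 5 where op5 poll() → empty is illegal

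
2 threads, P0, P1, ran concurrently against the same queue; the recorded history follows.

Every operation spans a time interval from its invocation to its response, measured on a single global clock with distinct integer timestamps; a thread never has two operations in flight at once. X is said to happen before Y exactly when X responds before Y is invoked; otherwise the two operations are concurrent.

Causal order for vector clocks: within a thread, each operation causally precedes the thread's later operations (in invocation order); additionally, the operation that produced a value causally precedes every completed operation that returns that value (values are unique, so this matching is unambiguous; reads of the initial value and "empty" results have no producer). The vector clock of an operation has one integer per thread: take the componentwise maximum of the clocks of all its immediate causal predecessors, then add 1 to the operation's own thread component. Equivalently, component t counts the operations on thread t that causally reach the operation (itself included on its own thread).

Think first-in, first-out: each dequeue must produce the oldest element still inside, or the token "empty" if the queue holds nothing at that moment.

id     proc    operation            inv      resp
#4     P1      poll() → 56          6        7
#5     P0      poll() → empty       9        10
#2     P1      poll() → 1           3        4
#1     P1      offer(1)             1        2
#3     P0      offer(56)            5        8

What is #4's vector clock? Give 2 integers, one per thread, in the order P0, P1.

root op #1, invoked 1: fresh clock plus P1's own tick → (0, 1)
root op #3, invoked 5: fresh clock plus P0's own tick → (1, 0)
merge at #2 (invoked 3): VC(#1)=(0, 1), own-thread bump on P1 → (0, 2)
merge at #5 (invoked 9): VC(#3)=(1, 0), own-thread bump on P0 → (2, 0)
merge at #4 (invoked 6): VC(#2)=(0, 2), VC(#3)=(1, 0), own-thread bump on P1 → (1, 3)
target: VC(#4) = (1, 3)

(1, 3)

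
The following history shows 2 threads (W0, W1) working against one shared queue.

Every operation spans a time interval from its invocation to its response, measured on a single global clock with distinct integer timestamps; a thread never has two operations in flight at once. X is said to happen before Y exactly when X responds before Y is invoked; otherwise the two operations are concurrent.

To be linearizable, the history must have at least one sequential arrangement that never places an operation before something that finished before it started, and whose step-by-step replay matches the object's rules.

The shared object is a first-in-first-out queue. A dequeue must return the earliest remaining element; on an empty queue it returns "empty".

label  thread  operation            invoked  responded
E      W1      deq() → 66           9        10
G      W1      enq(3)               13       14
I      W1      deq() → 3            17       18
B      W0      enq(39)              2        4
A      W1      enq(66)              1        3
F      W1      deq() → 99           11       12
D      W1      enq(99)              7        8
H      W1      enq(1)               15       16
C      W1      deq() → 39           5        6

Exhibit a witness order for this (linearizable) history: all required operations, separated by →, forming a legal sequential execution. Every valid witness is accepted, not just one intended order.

after step 1 (B enq(39)): queue <39>
after step 2 (A enq(66)): queue <39,66>
after step 3 (C deq() → 39): queue <66>
after step 4 (D enq(99)): queue <66,99>
after step 5 (E deq() → 66): queue <99>
after step 6 (F deq() → 99): queue <>
after step 7 (G enq(3)): queue <3>
after step 8 (H enq(1)): queue <3,1>
after step 9 (I deq() → 3): queue <1>

B → A → C → D → E → F → G → H → I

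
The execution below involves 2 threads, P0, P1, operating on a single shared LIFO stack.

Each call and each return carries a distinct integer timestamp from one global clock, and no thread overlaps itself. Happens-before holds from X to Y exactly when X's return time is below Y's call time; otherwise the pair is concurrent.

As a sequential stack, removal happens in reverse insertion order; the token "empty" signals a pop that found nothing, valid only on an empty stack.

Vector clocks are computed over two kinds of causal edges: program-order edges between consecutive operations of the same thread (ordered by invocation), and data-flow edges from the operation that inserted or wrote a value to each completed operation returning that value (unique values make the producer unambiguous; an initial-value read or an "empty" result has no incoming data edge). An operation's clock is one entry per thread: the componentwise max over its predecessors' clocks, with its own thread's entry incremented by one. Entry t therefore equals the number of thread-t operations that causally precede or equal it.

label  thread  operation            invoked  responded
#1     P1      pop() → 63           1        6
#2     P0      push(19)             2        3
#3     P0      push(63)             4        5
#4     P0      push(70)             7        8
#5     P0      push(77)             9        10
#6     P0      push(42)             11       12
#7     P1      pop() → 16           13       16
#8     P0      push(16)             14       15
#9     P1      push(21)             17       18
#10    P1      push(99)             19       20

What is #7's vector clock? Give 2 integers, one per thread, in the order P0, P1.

(6, 2)

invoked at 2, #2 has no predecessors; its own P0 bump gives (1, 0)
merge at #3 (invoked 4): VC(#2)=(1, 0), own-thread bump on P0 → (2, 0)
merge at #1 (invoked 1): VC(#3)=(2, 0), own-thread bump on P1 → (2, 1)
merge at #4 (invoked 7): VC(#3)=(2, 0), own-thread bump on P0 → (3, 0)
merge at #5 (invoked 9): VC(#4)=(3, 0), own-thread bump on P0 → (4, 0)
merge at #6 (invoked 11): VC(#5)=(4, 0), own-thread bump on P0 → (5, 0)
merge at #8 (invoked 14): VC(#6)=(5, 0), own-thread bump on P0 → (6, 0)
merge at #7 (invoked 13): VC(#1)=(2, 1), VC(#8)=(6, 0), own-thread bump on P1 → (6, 2)
merge at #9 (invoked 17): VC(#7)=(6, 2), own-thread bump on P1 → (6, 3)
merge at #10 (invoked 19): VC(#9)=(6, 3), own-thread bump on P1 → (6, 4)
target: VC(#7) = (6, 2)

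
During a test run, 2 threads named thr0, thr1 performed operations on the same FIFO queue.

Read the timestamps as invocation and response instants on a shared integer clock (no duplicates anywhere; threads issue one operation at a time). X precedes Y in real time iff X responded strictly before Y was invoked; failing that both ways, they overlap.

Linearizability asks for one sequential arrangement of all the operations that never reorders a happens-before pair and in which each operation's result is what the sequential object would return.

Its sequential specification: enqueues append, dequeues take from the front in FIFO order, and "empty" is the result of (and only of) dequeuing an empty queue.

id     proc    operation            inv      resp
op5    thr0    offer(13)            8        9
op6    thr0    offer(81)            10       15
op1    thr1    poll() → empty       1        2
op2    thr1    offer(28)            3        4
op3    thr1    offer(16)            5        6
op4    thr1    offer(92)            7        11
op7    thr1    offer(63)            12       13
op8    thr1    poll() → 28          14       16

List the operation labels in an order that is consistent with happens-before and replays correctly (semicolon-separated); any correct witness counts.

after step 1 (op1 poll() → empty): queue <>
after step 2 (op2 offer(28)): queue <28>
after step 3 (op3 offer(16)): queue <28,16>
after step 4 (op4 offer(92)): queue <28,16,92>
after step 5 (op5 offer(13)): queue <28,16,92,13>
after step 6 (op6 offer(81)): queue <28,16,92,13,81>
after step 7 (op7 offer(63)): queue <28,16,92,13,81,63>
after step 8 (op8 poll() → 28): queue <16,92,13,81,63>

op1; op2; op3; op4; op5; op6; op7; op8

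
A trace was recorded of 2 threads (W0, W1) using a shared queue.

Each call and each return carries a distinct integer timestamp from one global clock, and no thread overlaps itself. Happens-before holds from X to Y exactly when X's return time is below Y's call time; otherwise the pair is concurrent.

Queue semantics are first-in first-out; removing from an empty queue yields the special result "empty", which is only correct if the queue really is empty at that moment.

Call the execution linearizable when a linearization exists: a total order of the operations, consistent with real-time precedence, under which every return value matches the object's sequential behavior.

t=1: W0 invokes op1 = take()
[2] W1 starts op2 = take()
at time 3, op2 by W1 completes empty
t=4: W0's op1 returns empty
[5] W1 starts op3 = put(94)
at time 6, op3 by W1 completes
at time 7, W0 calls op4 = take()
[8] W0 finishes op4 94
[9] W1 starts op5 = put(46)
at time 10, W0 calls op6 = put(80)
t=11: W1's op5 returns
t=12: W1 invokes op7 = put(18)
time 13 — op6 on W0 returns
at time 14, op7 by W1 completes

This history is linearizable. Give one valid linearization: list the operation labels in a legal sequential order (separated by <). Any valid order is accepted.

op1 < op2 < op3 < op4 < op5 < op6 < op7

step 1: op1 take() → empty — queue <>
step 2: op2 take() → empty — queue <>
step 3: op3 put(94) — queue <94>
step 4: op4 take() → 94 — queue <>
step 5: op5 put(46) — queue <46>
step 6: op6 put(80) — queue <46,80>
step 7: op7 put(18) — queue <46,80,18>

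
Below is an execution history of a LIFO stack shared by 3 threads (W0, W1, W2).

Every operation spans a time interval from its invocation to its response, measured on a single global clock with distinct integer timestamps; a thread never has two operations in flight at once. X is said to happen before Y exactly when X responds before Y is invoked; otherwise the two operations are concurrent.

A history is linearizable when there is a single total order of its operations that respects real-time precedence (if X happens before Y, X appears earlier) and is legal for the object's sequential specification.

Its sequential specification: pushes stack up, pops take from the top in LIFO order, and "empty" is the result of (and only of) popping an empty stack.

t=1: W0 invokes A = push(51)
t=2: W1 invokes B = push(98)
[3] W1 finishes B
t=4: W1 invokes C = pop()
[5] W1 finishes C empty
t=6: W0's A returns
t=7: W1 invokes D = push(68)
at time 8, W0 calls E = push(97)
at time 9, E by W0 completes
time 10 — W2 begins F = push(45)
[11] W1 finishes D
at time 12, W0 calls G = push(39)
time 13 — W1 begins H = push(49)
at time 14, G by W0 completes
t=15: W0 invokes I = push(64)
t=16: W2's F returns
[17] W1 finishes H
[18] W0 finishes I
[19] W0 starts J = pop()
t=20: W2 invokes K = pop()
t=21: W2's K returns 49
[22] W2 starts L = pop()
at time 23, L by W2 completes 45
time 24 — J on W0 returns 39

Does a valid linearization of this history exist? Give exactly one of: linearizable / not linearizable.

not linearizable

through event 4 a valid linearization exists; event 5 (C responding at time 5) ends that
a single order respects real time; the 2 completed LIFO stack operations fail replay along it
no escape via the 1 pending operation (A): every completion choice fails
take B, C (pending dropped): step 2 already fails, because C pop() → empty cannot occur there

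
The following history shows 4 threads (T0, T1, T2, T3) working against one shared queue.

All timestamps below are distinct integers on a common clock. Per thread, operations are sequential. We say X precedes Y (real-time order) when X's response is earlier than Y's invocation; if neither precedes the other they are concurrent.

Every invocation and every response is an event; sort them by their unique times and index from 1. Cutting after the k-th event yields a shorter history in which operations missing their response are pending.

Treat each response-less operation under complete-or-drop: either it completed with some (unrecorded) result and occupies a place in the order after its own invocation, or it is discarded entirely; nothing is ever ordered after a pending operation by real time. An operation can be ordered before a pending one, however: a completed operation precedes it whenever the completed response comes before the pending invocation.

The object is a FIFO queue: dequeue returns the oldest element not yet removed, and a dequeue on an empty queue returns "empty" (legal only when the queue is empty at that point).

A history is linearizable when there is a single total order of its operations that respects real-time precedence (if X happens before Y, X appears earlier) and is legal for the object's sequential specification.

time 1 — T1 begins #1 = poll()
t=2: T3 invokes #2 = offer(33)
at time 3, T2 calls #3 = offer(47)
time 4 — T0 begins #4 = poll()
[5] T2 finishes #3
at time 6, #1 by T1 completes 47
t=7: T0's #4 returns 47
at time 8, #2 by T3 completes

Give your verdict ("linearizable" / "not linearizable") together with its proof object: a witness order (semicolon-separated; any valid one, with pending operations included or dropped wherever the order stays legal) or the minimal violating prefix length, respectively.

not linearizable — minimal violating prefix: 7 events

through event 6 a valid linearization exists; event 7 (#4 responding at time 7) ends that
3 completed operations, 6 real-time-consistent orders — every queue replay fails
including or dropping the 1 pending operation (#2) in any combination fails
take #1, #3, #4 (pending dropped): step 1 already fails, because #1 poll() → 47 cannot occur there
take #1, #4, #3 (pending dropped): step 1 already fails, because #1 poll() → 47 cannot occur there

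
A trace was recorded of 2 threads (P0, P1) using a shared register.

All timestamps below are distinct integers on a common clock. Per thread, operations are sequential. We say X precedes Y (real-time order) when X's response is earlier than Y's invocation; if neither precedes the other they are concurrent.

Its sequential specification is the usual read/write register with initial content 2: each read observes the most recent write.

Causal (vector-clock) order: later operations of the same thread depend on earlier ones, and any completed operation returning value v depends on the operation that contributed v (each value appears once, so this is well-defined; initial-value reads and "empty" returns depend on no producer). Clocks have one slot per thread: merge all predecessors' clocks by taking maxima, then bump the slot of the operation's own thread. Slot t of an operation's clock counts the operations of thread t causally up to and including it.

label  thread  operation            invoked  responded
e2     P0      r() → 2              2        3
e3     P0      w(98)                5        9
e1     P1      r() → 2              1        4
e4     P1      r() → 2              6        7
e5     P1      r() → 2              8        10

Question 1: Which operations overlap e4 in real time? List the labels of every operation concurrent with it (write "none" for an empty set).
Answer: e3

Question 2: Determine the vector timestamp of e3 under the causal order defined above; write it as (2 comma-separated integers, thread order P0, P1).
Answer: (2, 0)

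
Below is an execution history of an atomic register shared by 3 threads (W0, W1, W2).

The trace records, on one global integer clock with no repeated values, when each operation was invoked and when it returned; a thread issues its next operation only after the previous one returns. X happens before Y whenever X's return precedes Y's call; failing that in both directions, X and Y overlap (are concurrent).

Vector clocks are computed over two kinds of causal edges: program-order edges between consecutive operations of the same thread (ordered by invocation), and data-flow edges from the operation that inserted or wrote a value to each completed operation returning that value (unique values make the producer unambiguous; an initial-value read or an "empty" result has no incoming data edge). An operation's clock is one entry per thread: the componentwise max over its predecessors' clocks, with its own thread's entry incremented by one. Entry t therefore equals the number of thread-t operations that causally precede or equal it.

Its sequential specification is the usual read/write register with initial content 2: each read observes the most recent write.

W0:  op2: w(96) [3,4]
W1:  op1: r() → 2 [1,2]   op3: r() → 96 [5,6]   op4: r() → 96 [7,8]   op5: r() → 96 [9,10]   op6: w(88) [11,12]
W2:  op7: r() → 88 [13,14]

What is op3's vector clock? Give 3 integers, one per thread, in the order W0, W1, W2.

invoked at 1, op1 has no predecessors; its own W1 bump gives (0, 1, 0)
invoked at 3, op2 has no predecessors; its own W0 bump gives (1, 0, 0)
invoked at 5, op3 merges VC(op1)=(0, 1, 0), VC(op2)=(1, 0, 0) and bumps W1's slot → (1, 2, 0)
invoked at 7, op4 merges VC(op2)=(1, 0, 0), VC(op3)=(1, 2, 0) and bumps W1's slot → (1, 3, 0)
invoked at 9, op5 merges VC(op2)=(1, 0, 0), VC(op4)=(1, 3, 0) and bumps W1's slot → (1, 4, 0)
invoked at 11, op6 merges VC(op5)=(1, 4, 0) and bumps W1's slot → (1, 5, 0)
invoked at 13, op7 merges VC(op6)=(1, 5, 0) and bumps W2's slot → (1, 5, 1)
target: VC(op3) = (1, 2, 0)

(1, 2, 0)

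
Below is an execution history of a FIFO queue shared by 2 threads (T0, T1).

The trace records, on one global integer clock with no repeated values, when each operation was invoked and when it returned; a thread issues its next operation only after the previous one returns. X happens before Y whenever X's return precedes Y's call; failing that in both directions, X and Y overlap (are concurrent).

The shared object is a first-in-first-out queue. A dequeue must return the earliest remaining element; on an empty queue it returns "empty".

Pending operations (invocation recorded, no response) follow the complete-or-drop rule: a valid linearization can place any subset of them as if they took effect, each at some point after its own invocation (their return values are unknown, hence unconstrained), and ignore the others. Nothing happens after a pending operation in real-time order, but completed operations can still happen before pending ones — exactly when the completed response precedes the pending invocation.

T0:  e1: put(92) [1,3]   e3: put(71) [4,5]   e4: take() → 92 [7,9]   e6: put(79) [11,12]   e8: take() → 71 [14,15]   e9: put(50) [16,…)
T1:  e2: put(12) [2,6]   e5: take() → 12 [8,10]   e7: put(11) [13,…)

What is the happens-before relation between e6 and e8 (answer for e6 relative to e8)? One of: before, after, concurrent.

e6 spans [11,12], e8 spans [14,15]
resp(e6)=12 < inv(e8)=14

before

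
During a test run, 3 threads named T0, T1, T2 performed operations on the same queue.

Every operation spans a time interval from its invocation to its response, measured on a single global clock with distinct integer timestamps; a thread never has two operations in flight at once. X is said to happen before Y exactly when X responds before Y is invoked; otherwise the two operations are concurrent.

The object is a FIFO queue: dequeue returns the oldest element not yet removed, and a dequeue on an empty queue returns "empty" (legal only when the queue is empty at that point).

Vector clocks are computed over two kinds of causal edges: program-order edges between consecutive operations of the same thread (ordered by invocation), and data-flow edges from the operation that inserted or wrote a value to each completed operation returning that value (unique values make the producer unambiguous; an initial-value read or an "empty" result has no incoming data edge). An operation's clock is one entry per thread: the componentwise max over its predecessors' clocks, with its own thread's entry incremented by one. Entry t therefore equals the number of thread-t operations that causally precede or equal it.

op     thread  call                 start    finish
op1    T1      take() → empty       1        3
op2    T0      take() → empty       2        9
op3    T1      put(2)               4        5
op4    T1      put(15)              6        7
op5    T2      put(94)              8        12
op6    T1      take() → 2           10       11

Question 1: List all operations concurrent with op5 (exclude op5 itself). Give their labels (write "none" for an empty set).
op5 spans [8,12]: anything still running between times 8 and 12 counts as concurrent
op1 [1,3]: before
op2 [2,9]: concurrent
op3 [4,5]: before
op4 [6,7]: before
op6 [10,11]: concurrent

op2, op6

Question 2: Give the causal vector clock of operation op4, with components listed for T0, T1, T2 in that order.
op5 (invocation 8): nothing precedes it; T2's component alone gives (0, 0, 1)
op1 (invocation 1): nothing precedes it; T1's component alone gives (0, 1, 0)
op2 (invocation 2): nothing precedes it; T0's component alone gives (1, 0, 0)
VC(op3, invoked at 4): max of VC(op1)=(0, 1, 0), then +1 on thread T1 → (0, 2, 0)
VC(op4, invoked at 6): max of VC(op3)=(0, 2, 0), then +1 on thread T1 → (0, 3, 0)
VC(op6, invoked at 10): max of VC(op3)=(0, 2, 0), VC(op4)=(0, 3, 0), then +1 on thread T1 → (0, 4, 0)
target: VC(op4) = (0, 3, 0)

(0, 3, 0)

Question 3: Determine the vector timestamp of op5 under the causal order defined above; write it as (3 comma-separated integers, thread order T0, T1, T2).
op5, invoked 8, has no incoming edges; only T2's bump applies → (0, 0, 1)
op1, invoked 1, has no incoming edges; only T1's bump applies → (0, 1, 0)
op2, invoked 2, has no incoming edges; only T0's bump applies → (1, 0, 0)
from VC(op1)=(0, 1, 0), op3 (invoked 4) maxes components and bumps T1 → (0, 2, 0)
from VC(op3)=(0, 2, 0), op4 (invoked 6) maxes components and bumps T1 → (0, 3, 0)
from VC(op3)=(0, 2, 0), VC(op4)=(0, 3, 0), op6 (invoked 10) maxes components and bumps T1 → (0, 4, 0)
target: VC(op5) = (0, 0, 1)

(0, 0, 1)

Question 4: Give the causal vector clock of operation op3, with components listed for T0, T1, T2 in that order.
invoked at 8, op5 has no predecessors; its own T2 bump gives (0, 0, 1)
invoked at 1, op1 has no predecessors; its own T1 bump gives (0, 1, 0)
invoked at 2, op2 has no predecessors; its own T0 bump gives (1, 0, 0)
merge at op3 (invoked 4): VC(op1)=(0, 1, 0), own-thread bump on T1 → (0, 2, 0)
merge at op4 (invoked 6): VC(op3)=(0, 2, 0), own-thread bump on T1 → (0, 3, 0)
merge at op6 (invoked 10): VC(op3)=(0, 2, 0), VC(op4)=(0, 3, 0), own-thread bump on T1 → (0, 4, 0)
target: VC(op3) = (0, 2, 0)

(0, 2, 0)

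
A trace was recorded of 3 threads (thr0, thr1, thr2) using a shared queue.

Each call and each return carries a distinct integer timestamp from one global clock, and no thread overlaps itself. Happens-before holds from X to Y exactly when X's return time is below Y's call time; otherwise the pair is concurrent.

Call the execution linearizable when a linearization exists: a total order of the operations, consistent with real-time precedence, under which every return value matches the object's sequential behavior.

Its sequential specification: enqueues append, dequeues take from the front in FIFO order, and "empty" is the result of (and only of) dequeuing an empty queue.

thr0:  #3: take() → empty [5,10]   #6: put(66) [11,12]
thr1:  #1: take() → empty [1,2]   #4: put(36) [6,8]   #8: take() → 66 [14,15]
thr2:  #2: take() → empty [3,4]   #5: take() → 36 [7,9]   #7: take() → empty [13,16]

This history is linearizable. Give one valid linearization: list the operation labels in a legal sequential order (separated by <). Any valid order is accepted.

after step 1 (#1 take() → empty): queue <>
after step 2 (#2 take() → empty): queue <>
after step 3 (#3 take() → empty): queue <>
after step 4 (#4 put(36)): queue <36>
after step 5 (#5 take() → 36): queue <>
after step 6 (#6 put(66)): queue <66>
after step 7 (#8 take() → 66): queue <>
after step 8 (#7 take() → empty): queue <>

#1 < #2 < #3 < #4 < #5 < #6 < #8 < #7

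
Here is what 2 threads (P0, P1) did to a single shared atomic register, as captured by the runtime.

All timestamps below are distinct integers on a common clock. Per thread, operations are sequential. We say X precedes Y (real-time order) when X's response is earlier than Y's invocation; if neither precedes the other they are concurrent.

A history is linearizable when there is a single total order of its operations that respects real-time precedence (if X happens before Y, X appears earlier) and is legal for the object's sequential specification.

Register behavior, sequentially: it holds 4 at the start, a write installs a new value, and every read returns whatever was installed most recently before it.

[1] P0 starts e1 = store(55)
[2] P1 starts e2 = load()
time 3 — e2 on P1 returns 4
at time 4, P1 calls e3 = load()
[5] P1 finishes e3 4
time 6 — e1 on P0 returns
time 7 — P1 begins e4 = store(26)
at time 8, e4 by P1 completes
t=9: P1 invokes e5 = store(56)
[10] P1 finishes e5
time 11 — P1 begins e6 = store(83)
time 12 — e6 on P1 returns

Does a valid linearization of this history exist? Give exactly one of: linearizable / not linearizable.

a witness: e2, e3, e1, e4, e5, e6
after step 1 (e2 load() → 4): value 4
after step 2 (e3 load() → 4): value 4
after step 3 (e1 store(55)): value 55
after step 4 (e4 store(26)): value 26
after step 5 (e5 store(56)): value 56
after step 6 (e6 store(83)): value 83

linearizable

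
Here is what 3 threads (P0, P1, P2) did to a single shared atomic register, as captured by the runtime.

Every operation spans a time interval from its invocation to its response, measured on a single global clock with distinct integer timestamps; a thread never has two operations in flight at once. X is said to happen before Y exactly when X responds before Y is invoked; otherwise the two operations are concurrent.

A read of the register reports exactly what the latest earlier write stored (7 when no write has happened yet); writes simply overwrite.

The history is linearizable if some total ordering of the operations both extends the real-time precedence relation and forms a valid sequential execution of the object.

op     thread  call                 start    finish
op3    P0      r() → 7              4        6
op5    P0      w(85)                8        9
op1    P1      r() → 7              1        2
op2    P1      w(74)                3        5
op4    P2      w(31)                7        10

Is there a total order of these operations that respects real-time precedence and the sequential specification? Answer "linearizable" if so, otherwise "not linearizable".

linearizable

witness order: op1, op3, op2, op4, op5
1. op1 r() → 7, leaving value 7
2. op3 r() → 7, leaving value 7
3. op2 w(74), leaving value 74
4. op4 w(31), leaving value 31
5. op5 w(85), leaving value 85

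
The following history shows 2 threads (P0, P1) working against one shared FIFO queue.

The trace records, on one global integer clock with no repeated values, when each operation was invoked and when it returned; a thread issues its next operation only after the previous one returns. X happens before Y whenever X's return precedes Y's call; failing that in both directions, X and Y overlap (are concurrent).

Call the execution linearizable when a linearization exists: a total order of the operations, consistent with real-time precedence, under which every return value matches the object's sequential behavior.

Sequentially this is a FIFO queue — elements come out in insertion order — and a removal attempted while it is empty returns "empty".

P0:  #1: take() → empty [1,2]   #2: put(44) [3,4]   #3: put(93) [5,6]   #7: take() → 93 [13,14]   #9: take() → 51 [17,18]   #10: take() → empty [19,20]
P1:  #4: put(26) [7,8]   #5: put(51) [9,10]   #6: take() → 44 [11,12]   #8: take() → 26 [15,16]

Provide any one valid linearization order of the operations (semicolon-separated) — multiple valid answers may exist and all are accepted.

#1; #2; #3; #4; #5; #6; #7; #8; #9; #10

step 1: #1 take() → empty — queue <>
step 2: #2 put(44) — queue <44>
step 3: #3 put(93) — queue <44,93>
step 4: #4 put(26) — queue <44,93,26>
step 5: #5 put(51) — queue <44,93,26,51>
step 6: #6 take() → 44 — queue <93,26,51>
step 7: #7 take() → 93 — queue <26,51>
step 8: #8 take() → 26 — queue <51>
step 9: #9 take() → 51 — queue <>
step 10: #10 take() → empty — queue <>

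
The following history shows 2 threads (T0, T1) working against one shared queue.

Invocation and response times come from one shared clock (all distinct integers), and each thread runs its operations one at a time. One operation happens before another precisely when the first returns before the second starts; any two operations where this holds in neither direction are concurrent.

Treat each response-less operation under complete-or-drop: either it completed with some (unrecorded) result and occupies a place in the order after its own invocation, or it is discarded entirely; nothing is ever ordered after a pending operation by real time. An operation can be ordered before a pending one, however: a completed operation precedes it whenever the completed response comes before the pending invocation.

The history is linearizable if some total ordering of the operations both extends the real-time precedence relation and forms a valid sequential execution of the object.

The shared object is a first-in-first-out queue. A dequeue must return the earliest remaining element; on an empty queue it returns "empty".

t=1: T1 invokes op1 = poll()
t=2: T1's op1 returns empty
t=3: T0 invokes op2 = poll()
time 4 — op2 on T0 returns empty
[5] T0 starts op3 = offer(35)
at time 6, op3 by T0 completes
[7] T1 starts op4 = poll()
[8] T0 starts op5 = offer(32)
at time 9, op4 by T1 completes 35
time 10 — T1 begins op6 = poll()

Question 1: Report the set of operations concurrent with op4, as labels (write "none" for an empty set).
op5

op4 spans [7,9]: anything still running between times 7 and 9 counts as concurrent
op1 [1,2]: before
op2 [3,4]: before
op3 [5,6]: before
op5 [8,…): concurrent
op6 [10,…): after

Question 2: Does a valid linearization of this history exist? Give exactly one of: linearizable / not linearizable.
linearizable

one valid linearization: op1, op2, op3, op4
after step 1 (op1 poll() → empty): queue <>
after step 2 (op2 poll() → empty): queue <>
after step 3 (op3 offer(35)): queue <35>
after step 4 (op4 poll() → 35): queue <>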